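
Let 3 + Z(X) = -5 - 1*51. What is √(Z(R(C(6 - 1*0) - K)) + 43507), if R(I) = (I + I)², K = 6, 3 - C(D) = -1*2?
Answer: 2*√10862 ≈ 208.44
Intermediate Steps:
C(D) = 5 (C(D) = 3 - (-1)*2 = 3 - 1*(-2) = 3 + 2 = 5)
R(I) = 4*I² (R(I) = (2*I)² = 4*I²)
Z(X) = -59 (Z(X) = -3 + (-5 - 1*51) = -3 + (-5 - 51) = -3 - 56 = -59)
√(Z(R(C(6 - 1*0) - K)) + 43507) = √(-59 + 43507) = √43448 = 2*√10862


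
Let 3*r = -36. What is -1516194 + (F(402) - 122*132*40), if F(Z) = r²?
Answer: -2160210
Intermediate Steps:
r = -12 (r = (⅓)*(-36) = -12)
F(Z) = 144 (F(Z) = (-12)² = 144)
-1516194 + (F(402) - 122*132*40) = -1516194 + (144 - 122*132*40) = -1516194 + (144 - 16104*40) = -1516194 + (144 - 644160) = -1516194 - 644016 = -2160210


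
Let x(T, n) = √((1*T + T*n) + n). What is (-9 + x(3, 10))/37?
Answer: -9/37 + √43/37 ≈ -0.066015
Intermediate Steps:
x(T, n) = √(T + n + T*n) (x(T, n) = √((T + T*n) + n) = √(T + n + T*n))
(-9 + x(3, 10))/37 = (-9 + √(3 + 10 + 3*10))/37 = (-9 + √(3 + 10 + 30))*(1/37) = (-9 + √43)*(1/37) = -9/37 + √43/37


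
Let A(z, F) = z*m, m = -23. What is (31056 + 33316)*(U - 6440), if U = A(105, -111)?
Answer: -570014060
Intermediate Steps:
A(z, F) = -23*z (A(z, F) = z*(-23) = -23*z)
U = -2415 (U = -23*105 = -2415)
(31056 + 33316)*(U - 6440) = (31056 + 33316)*(-2415 - 6440) = 64372*(-8855) = -570014060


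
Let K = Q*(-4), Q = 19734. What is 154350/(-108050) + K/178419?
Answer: -240453383/128521153 ≈ -1.8709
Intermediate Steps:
K = -78936 (K = 19734*(-4) = -78936)
154350/(-108050) + K/178419 = 154350/(-108050) - 78936/178419 = 154350*(-1/108050) - 78936*1/178419 = -3087/2161 - 26312/59473 = -240453383/128521153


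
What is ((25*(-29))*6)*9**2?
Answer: -352350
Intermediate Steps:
((25*(-29))*6)*9**2 = -725*6*81 = -4350*81 = -352350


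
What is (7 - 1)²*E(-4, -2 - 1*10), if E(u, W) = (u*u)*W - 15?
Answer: -7452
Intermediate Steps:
E(u, W) = -15 + W*u² (E(u, W) = u²*W - 15 = W*u² - 15 = -15 + W*u²)
(7 - 1)²*E(-4, -2 - 1*10) = (7 - 1)²*(-15 + (-2 - 1*10)*(-4)²) = 6²*(-15 + (-2 - 10)*16) = 36*(-15 - 12*16) = 36*(-15 - 192) = 36*(-207) = -7452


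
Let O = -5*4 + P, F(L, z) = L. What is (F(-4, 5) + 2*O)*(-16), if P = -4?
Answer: 832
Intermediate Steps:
O = -24 (O = -5*4 - 4 = -20 - 4 = -24)
(F(-4, 5) + 2*O)*(-16) = (-4 + 2*(-24))*(-16) = (-4 - 48)*(-16) = -52*(-16) = 832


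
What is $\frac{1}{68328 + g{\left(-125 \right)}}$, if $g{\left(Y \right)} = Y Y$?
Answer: $\frac{1}{83953} \approx 1.1911 \cdot 10^{-5}$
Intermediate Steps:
$g{\left(Y \right)} = Y^{2}$
$\frac{1}{68328 + g{\left(-125 \right)}} = \frac{1}{68328 + \left(-125\right)^{2}} = \frac{1}{68328 + 15625} = \frac{1}{83953}$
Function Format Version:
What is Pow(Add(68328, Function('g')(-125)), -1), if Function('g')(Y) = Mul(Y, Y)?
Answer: Rational(1, 83953) ≈ 1.1911e-5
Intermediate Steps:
Function('g')(Y) = Pow(Y, 2)
Pow(Add(68328, Function('g')(-125)), -1) = Pow(Add(68328, Pow(-125, 2)), -1) = Pow(Add(68328, 15625), -1) = Pow(83953, -1) = Rational(1, 83953)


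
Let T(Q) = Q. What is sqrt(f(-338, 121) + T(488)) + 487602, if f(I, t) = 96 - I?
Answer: 487602 + sqrt(922) ≈ 4.8763e+5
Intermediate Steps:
sqrt(f(-338, 121) + T(488)) + 487602 = sqrt((96 - 1*(-338)) + 488) + 487602 = sqrt((96 + 338) + 488) + 487602 = sqrt(434 + 488) + 487602 = sqrt(922) + 487602 = 487602 + sqrt(922)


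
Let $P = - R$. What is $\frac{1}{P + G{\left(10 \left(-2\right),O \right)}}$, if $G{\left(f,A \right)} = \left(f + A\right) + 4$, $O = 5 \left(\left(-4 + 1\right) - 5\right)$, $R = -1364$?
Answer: $\frac{1}{1308} \approx 0.00076453$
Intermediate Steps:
$O = -40$ ($O = 5 \left(-3 - 5\right) = 5 \left(-8\right) = -40$)
$G{\left(f,A \right)} = 4 + A + f$ ($G{\left(f,A \right)} = \left(A + f\right) + 4 = 4 + A + f$)
$P = 1364$ ($P = \left(-1\right) \left(-1364\right) = 1364$)
$\frac{1}{P + G{\left(10 \left(-2\right),O \right)}} = \frac{1}{1364 + \left(4 - 40 + 10 \left(-2\right)\right)} = \frac{1}{1364 - 56} = \frac{1}{1308}$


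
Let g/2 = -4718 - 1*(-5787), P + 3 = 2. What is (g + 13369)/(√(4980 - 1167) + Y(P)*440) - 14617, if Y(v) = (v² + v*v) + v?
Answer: -2767293499/189787 - 15507*√3813/189787 ≈ -14586.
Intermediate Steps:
P = -1 (P = -3 + 2 = -1)
g = 2138 (g = 2*(-4718 - 1*(-5787)) = 2*(-4718 + 5787) = 2*1069 = 2138)
Y(v) = v + 2*v² (Y(v) = (v² + v²) + v = 2*v² + v = v + 2*v²)
(g + 13369)/(√(4980 - 1167) + Y(P)*440) - 14617 = (2138 + 13369)/(√(4980 - 1167) - (1 + 2*(-1))*440) - 14617 = 15507/(√3813 - (1 - 2)*440) - 14617 = 15507/(√3813 - 1*(-1)*440) - 14617 = 15507/(√3813 + 1*440) - 14617 = 15507/(√3813 + 440) - 14617 = 15507/(440 + √3813) - 14617 = -14617 + 15507/(440 + √3813)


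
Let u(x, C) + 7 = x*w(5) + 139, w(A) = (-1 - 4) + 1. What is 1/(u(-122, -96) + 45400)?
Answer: 1/46020 ≈ 2.1730e-5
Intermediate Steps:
w(A) = -4 (w(A) = -5 + 1 = -4)
u(x, C) = 132 - 4*x (u(x, C) = -7 + (x*(-4) + 139) = -7 + (-4*x + 139) = -7 + (139 - 4*x) = 132 - 4*x)
1/(u(-122, -96) + 45400) = 1/((132 - 4*(-122)) + 45400) = 1/((132 + 488) + 45400) = 1/(620 + 45400) = 1/46020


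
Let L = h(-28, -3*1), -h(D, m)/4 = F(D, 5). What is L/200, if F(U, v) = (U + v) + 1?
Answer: 11/25 ≈ 0.44000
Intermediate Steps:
F(U, v) = 1 + U + v
h(D, m) = -24 - 4*D (h(D, m) = -4*(1 + D + 5) = -4*(6 + D) = -24 - 4*D)
L = 88 (L = -24 - 4*(-28) = -24 + 112 = 88)
L/200 = 88/200 = 88*(1/200) = 11/25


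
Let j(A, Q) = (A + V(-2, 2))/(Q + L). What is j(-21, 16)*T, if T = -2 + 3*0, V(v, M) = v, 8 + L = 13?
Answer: 46/21 ≈ 2.1905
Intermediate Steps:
L = 5 (L = -8 + 13 = 5)
j(A, Q) = (-2 + A)/(5 + Q) (j(A, Q) = (A - 2)/(Q + 5) = (-2 + A)/(5 + Q))
T = -2 (T = -2 + 0 = -2)
j(-21, 16)*T = ((-2 - 21)/(5 + 16))*(-2) = (-23/21)*(-2) = ((1/21)*(-23))*(-2) = -23/21*(-2) = 46/21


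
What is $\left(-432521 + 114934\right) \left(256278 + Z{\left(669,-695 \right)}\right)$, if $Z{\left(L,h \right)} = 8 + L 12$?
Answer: $-83942690318$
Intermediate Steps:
$Z{\left(L,h \right)} = 8 + 12 L$
$\left(-432521 + 114934\right) \left(256278 + Z{\left(669,-695 \right)}\right) = \left(-432521 + 114934\right) \left(256278 + \left(8 + 12 \cdot 669\right)\right) = - 317587 \left(256278 + \left(8 + 8028\right)\right) = - 317587 \left(256278 + 8036\right) = \left(-317587\right) 264314 = -83942690318$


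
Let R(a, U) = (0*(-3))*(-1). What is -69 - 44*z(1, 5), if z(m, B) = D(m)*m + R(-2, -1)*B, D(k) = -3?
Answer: 63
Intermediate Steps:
R(a, U) = 0 (R(a, U) = 0*(-1) = 0)
z(m, B) = -3*m (z(m, B) = -3*m + 0*B = -3*m + 0 = -3*m)
-69 - 44*z(1, 5) = -69 - (-132) = -69 - 44*(-3) = -69 + 132 = 63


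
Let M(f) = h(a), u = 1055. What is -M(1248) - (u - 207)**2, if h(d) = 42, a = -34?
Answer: -719146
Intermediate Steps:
M(f) = 42
-M(1248) - (u - 207)**2 = -1*42 - (1055 - 207)**2 = -42 - 1*848**2 = -42 - 1*719104 = -42 - 719104 = -719146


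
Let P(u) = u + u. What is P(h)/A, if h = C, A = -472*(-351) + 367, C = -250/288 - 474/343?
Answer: -111131/4100499144 ≈ -2.7102e-5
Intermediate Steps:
C = -111131/49392 (C = -250*1/288 - 474*1/343 = -125/144 - 474/343 = -111131/49392 ≈ -2.2500)
A = 166039 (A = 165672 + 367 = 166039)
h = -111131/49392 ≈ -2.2500
P(u) = 2*u
P(h)/A = (2*(-111131/49392))/166039 = -111131/24696*1/166039 = -111131/4100499144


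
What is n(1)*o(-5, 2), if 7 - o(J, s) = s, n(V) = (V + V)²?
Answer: 20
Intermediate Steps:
n(V) = 4*V² (n(V) = (2*V)² = 4*V²)
o(J, s) = 7 - s
n(1)*o(-5, 2) = (4*1²)*(7 - 1*2) = (4*1)*(7 - 2) = 4*5 = 20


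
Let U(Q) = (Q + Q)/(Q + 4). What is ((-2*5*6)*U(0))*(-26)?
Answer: 0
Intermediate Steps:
U(Q) = 2*Q/(4 + Q) (U(Q) = (2*Q)/(4 + Q) = 2*Q/(4 + Q))
((-2*5*6)*U(0))*(-26) = ((-2*5*6)*(2*0/(4 + 0)))*(-26) = ((-10*6)*(2*0/4))*(-26) = -120*0/4*(-26) = -60*0*(-26) = 0*(-26) = 0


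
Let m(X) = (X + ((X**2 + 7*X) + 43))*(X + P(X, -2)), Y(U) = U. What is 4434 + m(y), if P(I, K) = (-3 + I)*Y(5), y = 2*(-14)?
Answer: -105915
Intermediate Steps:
y = -28
P(I, K) = -15 + 5*I (P(I, K) = (-3 + I)*5 = -15 + 5*I)
m(X) = (-15 + 6*X)*(43 + X**2 + 8*X) (m(X) = (X + ((X**2 + 7*X) + 43))*(X + (-15 + 5*X)) = (X + (43 + X**2 + 7*X))*(-15 + 6*X) = (43 + X**2 + 8*X)*(-15 + 6*X) = (-15 + 6*X)*(43 + X**2 + 8*X))
4434 + m(y) = 4434 + (-645 + 6*(-28)**3 + 33*(-28)**2 + 138*(-28)) = 4434 + (-645 + 6*(-21952) + 33*784 - 3864) = 4434 + (-645 - 131712 + 25872 - 3864) = 4434 - 110349 = -105915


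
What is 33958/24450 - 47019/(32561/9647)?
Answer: -5544612928706/398058225 ≈ -13929.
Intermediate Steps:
33958/24450 - 47019/(32561/9647) = 33958*(1/24450) - 47019/(32561*(1/9647)) = 16979/12225 - 47019/32561/9647 = 16979/12225 - 47019*9647/32561 = 16979/12225 - 453592293/32561 = -5544612928706/398058225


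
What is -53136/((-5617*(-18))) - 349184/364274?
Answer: -37032968/24952769 ≈ -1.4841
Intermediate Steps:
-53136/((-5617*(-18))) - 349184/364274 = -53136/101106 - 349184*1/364274 = -53136*1/101106 - 174592/182137 = -72/137 - 174592/182137 = -37032968/24952769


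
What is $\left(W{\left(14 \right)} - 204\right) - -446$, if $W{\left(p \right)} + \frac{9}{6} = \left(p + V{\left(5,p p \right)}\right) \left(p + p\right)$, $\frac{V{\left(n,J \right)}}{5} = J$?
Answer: $\frac{56145}{2} \approx 28073.0$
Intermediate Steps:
$V{\left(n,J \right)} = 5 J$
$W{\left(p \right)} = - \frac{3}{2} + 2 p \left(p + 5 p^{2}\right)$ ($W{\left(p \right)} = - \frac{3}{2} + \left(p + 5 p p\right) \left(p + p\right) = - \frac{3}{2} + \left(p + 5 p^{2}\right) 2 p = - \frac{3}{2} + 2 p \left(p + 5 p^{2}\right)$)
$\left(W{\left(14 \right)} - 204\right) - -446 = \left(\left(- \frac{3}{2} + 2 \cdot 14^{2} + 10 \cdot 14^{3}\right) - 204\right) - -446 = \left(\left(- \frac{3}{2} + 2 \cdot 196 + 10 \cdot 2744\right) - 204\right) + 446 = \left(\left(- \frac{3}{2} + 392 + 27440\right) - 204\right) + 446 = \left(\frac{55661}{2} - 204\right) + 446 = \frac{55253}{2} + 446 = \frac{56145}{2}$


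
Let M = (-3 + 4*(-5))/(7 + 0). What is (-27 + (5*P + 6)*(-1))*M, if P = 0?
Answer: 759/7 ≈ 108.43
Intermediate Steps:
M = -23/7 (M = (-3 - 20)/7 = -23*⅐ = -23/7 ≈ -3.2857)
(-27 + (5*P + 6)*(-1))*M = (-27 + (5*0 + 6)*(-1))*(-23/7) = (-27 + (0 + 6)*(-1))*(-23/7) = (-27 + 6*(-1))*(-23/7) = (-27 - 6)*(-23/7) = -33*(-23/7) = 759/7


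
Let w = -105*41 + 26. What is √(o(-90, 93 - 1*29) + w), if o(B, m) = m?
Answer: I*√4215 ≈ 64.923*I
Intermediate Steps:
w = -4279 (w = -4305 + 26 = -4279)
√(o(-90, 93 - 1*29) + w) = √((93 - 1*29) - 4279) = √((93 - 29) - 4279) = √(64 - 4279) = √(-4215) = I*√4215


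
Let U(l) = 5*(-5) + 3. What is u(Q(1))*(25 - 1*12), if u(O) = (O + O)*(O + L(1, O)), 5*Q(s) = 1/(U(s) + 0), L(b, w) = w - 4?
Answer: 2873/3025 ≈ 0.94975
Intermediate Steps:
U(l) = -22 (U(l) = -25 + 3 = -22)
L(b, w) = -4 + w
Q(s) = -1/110 (Q(s) = 1/(5*(-22 + 0)) = (⅕)/(-22) = (⅕)*(-1/22) = -1/110)
u(O) = 2*O*(-4 + 2*O) (u(O) = (O + O)*(O + (-4 + O)) = (2*O)*(-4 + 2*O) = 2*O*(-4 + 2*O))
u(Q(1))*(25 - 1*12) = (4*(-1/110)*(-2 - 1/110))*(25 - 1*12) = (4*(-1/110)*(-221/110))*(25 - 12) = (221/3025)*13 = 2873/3025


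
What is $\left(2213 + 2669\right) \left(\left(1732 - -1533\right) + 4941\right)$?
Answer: $40061692$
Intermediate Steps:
$\left(2213 + 2669\right) \left(\left(1732 - -1533\right) + 4941\right) = 4882 \left(\left(1732 + 1533\right) + 4941\right) = 4882 \left(3265 + 4941\right) = 4882 \cdot 8206 = 40061692$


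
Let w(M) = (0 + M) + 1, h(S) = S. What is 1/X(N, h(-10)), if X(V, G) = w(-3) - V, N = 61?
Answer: -1/63 ≈ -0.015873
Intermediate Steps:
w(M) = 1 + M (w(M) = M + 1 = 1 + M)
X(V, G) = -2 - V (X(V, G) = (1 - 3) - V = -2 - V)
1/X(N, h(-10)) = 1/(-2 - 1*61) = 1/(-2 - 61) = 1/(-63) = -1/63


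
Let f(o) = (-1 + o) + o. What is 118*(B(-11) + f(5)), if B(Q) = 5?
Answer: 1652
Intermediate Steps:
f(o) = -1 + 2*o
118*(B(-11) + f(5)) = 118*(5 + (-1 + 2*5)) = 118*(5 + (-1 + 10)) = 118*(5 + 9) = 118*14 = 1652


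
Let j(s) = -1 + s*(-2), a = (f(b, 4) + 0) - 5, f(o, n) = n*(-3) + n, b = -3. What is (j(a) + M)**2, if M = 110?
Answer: 18225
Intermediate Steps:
f(o, n) = -2*n (f(o, n) = -3*n + n = -2*n)
a = -13 (a = (-2*4 + 0) - 5 = (-8 + 0) - 5 = -8 - 5 = -13)
j(s) = -1 - 2*s
(j(a) + M)**2 = ((-1 - 2*(-13)) + 110)**2 = ((-1 + 26) + 110)**2 = (25 + 110)**2 = 135**2 = 18225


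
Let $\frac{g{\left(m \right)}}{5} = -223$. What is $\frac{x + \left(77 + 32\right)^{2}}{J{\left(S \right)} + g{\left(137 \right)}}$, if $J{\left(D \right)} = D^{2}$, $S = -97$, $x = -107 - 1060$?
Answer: $\frac{487}{377} \approx 1.2918$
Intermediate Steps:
$x = -1167$ ($x = -107 - 1060 = -1167$)
$g{\left(m \right)} = -1115$ ($g{\left(m \right)} = 5 \left(-223\right) = -1115$)
$\frac{x + \left(77 + 32\right)^{2}}{J{\left(S \right)} + g{\left(137 \right)}} = \frac{-1167 + \left(77 + 32\right)^{2}}{\left(-97\right)^{2} - 1115} = \frac{-1167 + 109^{2}}{9409 - 1115} = \frac{-1167 + 11881}{8294} = 10714 \cdot \frac{1}{8294} = \frac{487}{377}$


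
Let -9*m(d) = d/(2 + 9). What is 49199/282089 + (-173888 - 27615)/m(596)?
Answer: 5627365519537/168125044 ≈ 33471.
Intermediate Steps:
m(d) = -d/99 (m(d) = -d/(9*(2 + 9)) = -d/(9*11) = -d/99)
49199/282089 + (-173888 - 27615)/m(596) = 49199/282089 + (-173888 - 27615)/((-1/99*596)) = 49199*(1/282089) - 201503/(-596/99) = 49199/282089 - 201503*(-99/596) = 49199/282089 + 19948797/596 = 5627365519537/168125044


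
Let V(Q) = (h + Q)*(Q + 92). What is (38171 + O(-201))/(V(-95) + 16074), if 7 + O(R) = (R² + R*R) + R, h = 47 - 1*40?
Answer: 118765/16338 ≈ 7.2692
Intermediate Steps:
h = 7 (h = 47 - 40 = 7)
O(R) = -7 + R + 2*R² (O(R) = -7 + ((R² + R*R) + R) = -7 + ((R² + R²) + R) = -7 + (2*R² + R) = -7 + (R + 2*R²) = -7 + R + 2*R²)
V(Q) = (7 + Q)*(92 + Q) (V(Q) = (7 + Q)*(Q + 92) = (7 + Q)*(92 + Q))
(38171 + O(-201))/(V(-95) + 16074) = (38171 + (-7 - 201 + 2*(-201)²))/((644 + (-95)² + 99*(-95)) + 16074) = (38171 + (-7 - 201 + 2*40401))/((644 + 9025 - 9405) + 16074) = (38171 + (-7 - 201 + 80802))/(264 + 16074) = (38171 + 80594)/16338 = 118765*(1/16338) = 118765/16338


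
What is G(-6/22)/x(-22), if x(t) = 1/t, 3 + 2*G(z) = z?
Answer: 36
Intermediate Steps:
G(z) = -3/2 + z/2
G(-6/22)/x(-22) = (-3/2 + (-6/22)/2)/(1/(-22)) = (-3/2 + (-6*1/22)/2)/(-1/22) = (-3/2 + (½)*(-3/11))*(-22) = (-3/2 - 3/22)*(-22) = -18/11*(-22) = 36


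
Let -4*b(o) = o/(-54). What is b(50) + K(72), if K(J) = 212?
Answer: 22921/108 ≈ 212.23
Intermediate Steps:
b(o) = o/216 (b(o) = -o/(4*(-54)) = -o*(-1)/(4*54) = -(-1)*o/216 = o/216)
b(50) + K(72) = (1/216)*50 + 212 = 25/108 + 212 = 22921/108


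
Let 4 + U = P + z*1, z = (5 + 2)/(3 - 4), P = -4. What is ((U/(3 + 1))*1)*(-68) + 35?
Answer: 290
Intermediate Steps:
z = -7 (z = 7/(-1) = 7*(-1) = -7)
U = -15 (U = -4 + (-4 - 7*1) = -4 + (-4 - 7) = -4 - 11 = -15)
((U/(3 + 1))*1)*(-68) + 35 = (-15/(3 + 1)*1)*(-68) + 35 = (-15/4*1)*(-68) + 35 = (-15*¼*1)*(-68) + 35 = -15/4*1*(-68) + 35 = -15/4*(-68) + 35 = 255 + 35 = 290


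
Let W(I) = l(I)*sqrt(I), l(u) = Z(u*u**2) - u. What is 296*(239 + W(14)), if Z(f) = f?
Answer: 70744 + 808080*sqrt(14) ≈ 3.0943e+6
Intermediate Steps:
l(u) = u**3 - u (l(u) = u*u**2 - u = u**3 - u)
W(I) = sqrt(I)*(I**3 - I) (W(I) = (I**3 - I)*sqrt(I) = sqrt(I)*(I**3 - I))
296*(239 + W(14)) = 296*(239 + 14**(3/2)*(-1 + 14**2)) = 296*(239 + (14*sqrt(14))*(-1 + 196)) = 296*(239 + (14*sqrt(14))*195) = 296*(239 + 2730*sqrt(14)) = 70744 + 808080*sqrt(14)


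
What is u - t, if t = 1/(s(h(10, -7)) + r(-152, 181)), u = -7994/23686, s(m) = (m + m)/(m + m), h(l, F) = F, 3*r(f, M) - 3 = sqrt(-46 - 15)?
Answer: (-3997*sqrt(61) + 59511*I)/(11843*(sqrt(61) - 6*I)) ≈ -0.52307 + 0.24155*I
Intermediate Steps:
r(f, M) = 1 + I*sqrt(61)/3 (r(f, M) = 1 + sqrt(-46 - 15)/3 = 1 + sqrt(-61)/3 = 1 + (I*sqrt(61))/3 = 1 + I*sqrt(61)/3)
s(m) = 1 (s(m) = (2*m)/((2*m)) = (2*m)*(1/(2*m)) = 1)
u = -3997/11843 (u = -7994*1/23686 = -3997/11843 ≈ -0.33750)
t = 1/(2 + I*sqrt(61)/3) (t = 1/(1 + (1 + I*sqrt(61)/3)) = 1/(2 + I*sqrt(61)/3) ≈ 0.18557 - 0.24155*I)
u - t = -3997/11843 - (18/97 - 3*I*sqrt(61)/97) = -3997/11843 + (-18/97 + 3*I*sqrt(61)/97) = -600883/1148771 + 3*I*sqrt(61)/97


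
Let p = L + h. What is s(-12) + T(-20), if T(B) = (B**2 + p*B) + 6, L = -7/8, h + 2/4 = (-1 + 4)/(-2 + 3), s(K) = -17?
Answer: 713/2 ≈ 356.50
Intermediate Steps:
h = 5/2 (h = -1/2 + (-1 + 4)/(-2 + 3) = -1/2 + 3/1 = -1/2 + 3*1 = -1/2 + 3 = 5/2 ≈ 2.5000)
L = -7/8 (L = -7*1/8 = -7/8 ≈ -0.87500)
p = 13/8 (p = -7/8 + 5/2 = 13/8 ≈ 1.6250)
T(B) = 6 + B**2 + 13*B/8 (T(B) = (B**2 + 13*B/8) + 6 = 6 + B**2 + 13*B/8)
s(-12) + T(-20) = -17 + (6 + (-20)**2 + (13/8)*(-20)) = -17 + (6 + 400 - 65/2) = -17 + 747/2 = 713/2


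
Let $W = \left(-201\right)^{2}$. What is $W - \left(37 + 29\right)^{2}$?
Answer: $36045$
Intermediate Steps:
$W = 40401$
$W - \left(37 + 29\right)^{2} = 40401 - \left(37 + 29\right)^{2} = 40401 - 66^{2} = 40401 - 4356 = 36045$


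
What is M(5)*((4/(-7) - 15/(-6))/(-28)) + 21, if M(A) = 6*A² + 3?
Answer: 4101/392 ≈ 10.462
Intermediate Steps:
M(A) = 3 + 6*A²
M(5)*((4/(-7) - 15/(-6))/(-28)) + 21 = (3 + 6*5²)*((4/(-7) - 15/(-6))/(-28)) + 21 = (3 + 6*25)*((4*(-⅐) - 15*(-⅙))*(-1/28)) + 21 = (3 + 150)*((-4/7 + 5/2)*(-1/28)) + 21 = 153*((27/14)*(-1/28)) + 21 = 153*(-27/392) + 21 = -4131/392 + 21 = 4101/392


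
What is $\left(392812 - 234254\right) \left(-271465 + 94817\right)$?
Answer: $-28008953584$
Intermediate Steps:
$\left(392812 - 234254\right) \left(-271465 + 94817\right) = 158558 \left(-176648\right) = -28008953584$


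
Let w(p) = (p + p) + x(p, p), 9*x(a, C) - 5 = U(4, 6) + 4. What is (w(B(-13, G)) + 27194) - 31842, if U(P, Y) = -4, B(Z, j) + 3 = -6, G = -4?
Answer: -41989/9 ≈ -4665.4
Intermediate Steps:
B(Z, j) = -9 (B(Z, j) = -3 - 6 = -9)
x(a, C) = 5/9 (x(a, C) = 5/9 + (-4 + 4)/9 = 5/9 + (⅑)*0 = 5/9 + 0 = 5/9)
w(p) = 5/9 + 2*p (w(p) = (p + p) + 5/9 = 2*p + 5/9 = 5/9 + 2*p)
(w(B(-13, G)) + 27194) - 31842 = ((5/9 + 2*(-9)) + 27194) - 31842 = ((5/9 - 18) + 27194) - 31842 = (-157/9 + 27194) - 31842 = 244589/9 - 31842 = -41989/9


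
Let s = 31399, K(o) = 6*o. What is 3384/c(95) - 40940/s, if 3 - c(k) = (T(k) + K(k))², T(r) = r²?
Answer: -1884603657448/1445359113389 ≈ -1.3039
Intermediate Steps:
c(k) = 3 - (k² + 6*k)²
3384/c(95) - 40940/s = 3384/(3 - 1*95²*(6 + 95)²) - 40940/31399 = 3384/(3 - 1*9025*101²) - 40940*1/31399 = 3384/(3 - 1*9025*10201) - 40940/31399 = 3384/(3 - 92064025) - 40940/31399 = 3384/(-92064022) - 40940/31399 = 3384*(-1/92064022) - 40940/31399 = -1692/46032011 - 40940/31399 = -1884603657448/1445359113389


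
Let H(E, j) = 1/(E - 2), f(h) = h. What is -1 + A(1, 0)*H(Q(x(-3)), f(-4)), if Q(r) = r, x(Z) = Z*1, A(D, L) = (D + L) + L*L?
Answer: -6/5 ≈ -1.2000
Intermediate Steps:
A(D, L) = D + L + L² (A(D, L) = (D + L) + L² = D + L + L²)
x(Z) = Z
H(E, j) = 1/(-2 + E)
-1 + A(1, 0)*H(Q(x(-3)), f(-4)) = -1 + (1 + 0 + 0²)/(-2 - 3) = -1 + (1 + 0 + 0)/(-5) = -1 + 1*(-⅕) = -1 - ⅕ = -6/5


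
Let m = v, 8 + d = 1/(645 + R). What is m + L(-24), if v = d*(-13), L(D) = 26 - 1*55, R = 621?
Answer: 94937/1266 ≈ 74.990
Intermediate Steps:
d = -10127/1266 (d = -8 + 1/(645 + 621) = -8 + 1/1266 = -10127/1266 ≈ -7.9992)
L(D) = -29 (L(D) = 26 - 55 = -29)
v = 131651/1266 (v = -10127/1266*(-13) = 131651/1266 ≈ 103.99)
m = 131651/1266 ≈ 103.99
m + L(-24) = 131651/1266 - 29 = 94937/1266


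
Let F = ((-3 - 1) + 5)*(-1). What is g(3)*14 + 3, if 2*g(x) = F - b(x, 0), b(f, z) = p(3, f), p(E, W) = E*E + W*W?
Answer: -130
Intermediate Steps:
F = -1 (F = (-4 + 5)*(-1) = 1*(-1) = -1)
p(E, W) = E**2 + W**2
b(f, z) = 9 + f**2 (b(f, z) = 3**2 + f**2 = 9 + f**2)
g(x) = -5 - x**2/2 (g(x) = (-1 - (9 + x**2))/2 = (-1 + (-9 - x**2))/2 = (-10 - x**2)/2 = -5 - x**2/2)
g(3)*14 + 3 = (-5 - 1/2*3**2)*14 + 3 = (-5 - 1/2*9)*14 + 3 = (-5 - 9/2)*14 + 3 = -19/2*14 + 3 = -133 + 3 = -130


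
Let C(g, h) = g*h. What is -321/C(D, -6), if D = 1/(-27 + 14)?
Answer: -1391/2 ≈ -695.50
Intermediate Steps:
D = -1/13 (D = 1/(-13) = -1/13 ≈ -0.076923)
-321/C(D, -6) = -321/((-1/13*(-6))) = -321/6/13 = -321*13/6 = -1391/2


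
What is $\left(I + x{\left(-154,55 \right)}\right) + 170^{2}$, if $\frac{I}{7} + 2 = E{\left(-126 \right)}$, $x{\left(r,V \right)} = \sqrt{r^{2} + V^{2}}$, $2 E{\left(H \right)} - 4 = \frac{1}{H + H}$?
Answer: $\frac{2080799}{72} + 11 \sqrt{221} \approx 29064.0$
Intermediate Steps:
$E{\left(H \right)} = 2 + \frac{1}{4 H}$ ($E{\left(H \right)} = 2 + \frac{1}{2 \left(H + H\right)} = 2 + \frac{1}{2 \cdot 2 H} = 2 + \frac{\frac{1}{2} \frac{1}{H}}{2} = 2 + \frac{1}{4 H}$)
$x{\left(r,V \right)} = \sqrt{V^{2} + r^{2}}$
$I = - \frac{1}{72}$ ($I = -14 + 7 \left(2 + \frac{1}{4 \left(-126\right)}\right) = -14 + 7 \left(2 + \frac{1}{4} \left(- \frac{1}{126}\right)\right) = -14 + 7 \left(2 - \frac{1}{504}\right) = -14 + 7 \cdot \frac{1007}{504} = -14 + \frac{1007}{72} = - \frac{1}{72} \approx -0.013889$)
$\left(I + x{\left(-154,55 \right)}\right) + 170^{2} = \left(- \frac{1}{72} + \sqrt{55^{2} + \left(-154\right)^{2}}\right) + 170^{2} = \left(- \frac{1}{72} + \sqrt{3025 + 23716}\right) + 28900 = \left(- \frac{1}{72} + \sqrt{26741}\right) + 28900 = \left(- \frac{1}{72} + 11 \sqrt{221}\right) + 28900 = \frac{2080799}{72} + 11 \sqrt{221}$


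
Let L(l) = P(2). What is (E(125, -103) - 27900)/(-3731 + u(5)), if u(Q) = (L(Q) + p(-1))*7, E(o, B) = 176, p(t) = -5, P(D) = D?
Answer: 6931/938 ≈ 7.3891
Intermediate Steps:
L(l) = 2
u(Q) = -21 (u(Q) = (2 - 5)*7 = -3*7 = -21)
(E(125, -103) - 27900)/(-3731 + u(5)) = (176 - 27900)/(-3731 - 21) = -27724/(-3752) = -27724*(-1/3752) = 6931/938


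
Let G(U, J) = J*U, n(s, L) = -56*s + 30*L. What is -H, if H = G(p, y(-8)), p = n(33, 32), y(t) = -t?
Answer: 7104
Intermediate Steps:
p = -888 (p = -56*33 + 30*32 = -1848 + 960 = -888)
H = -7104 (H = -1*(-8)*(-888) = 8*(-888) = -7104)
-H = -1*(-7104) = 7104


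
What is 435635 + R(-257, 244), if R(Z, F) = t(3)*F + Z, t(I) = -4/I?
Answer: 1305158/3 ≈ 4.3505e+5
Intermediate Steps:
R(Z, F) = Z - 4*F/3 (R(Z, F) = (-4/3)*F + Z = (-4*⅓)*F + Z = -4*F/3 + Z = Z - 4*F/3)
435635 + R(-257, 244) = 435635 + (-257 - 4/3*244) = 435635 + (-257 - 976/3) = 435635 - 1747/3 = 1305158/3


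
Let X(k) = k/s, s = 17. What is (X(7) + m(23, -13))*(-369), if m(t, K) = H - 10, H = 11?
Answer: -8856/17 ≈ -520.94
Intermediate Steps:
X(k) = k/17
m(t, K) = 1 (m(t, K) = 11 - 10 = 1)
(X(7) + m(23, -13))*(-369) = ((1/17)*7 + 1)*(-369) = (7/17 + 1)*(-369) = (24/17)*(-369) = -8856/17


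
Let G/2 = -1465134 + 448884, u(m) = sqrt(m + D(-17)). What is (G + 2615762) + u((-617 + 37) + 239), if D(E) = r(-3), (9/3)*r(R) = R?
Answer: 583262 + 3*I*sqrt(38) ≈ 5.8326e+5 + 18.493*I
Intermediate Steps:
r(R) = R/3
D(E) = -1 (D(E) = (1/3)*(-3) = -1)
u(m) = sqrt(-1 + m) (u(m) = sqrt(m - 1) = sqrt(-1 + m))
G = -2032500 (G = 2*(-1465134 + 448884) = 2*(-1016250) = -2032500)
(G + 2615762) + u((-617 + 37) + 239) = (-2032500 + 2615762) + sqrt(-1 + ((-617 + 37) + 239)) = 583262 + sqrt(-1 + (-580 + 239)) = 583262 + sqrt(-1 - 341) = 583262 + sqrt(-342) = 583262 + 3*I*sqrt(38)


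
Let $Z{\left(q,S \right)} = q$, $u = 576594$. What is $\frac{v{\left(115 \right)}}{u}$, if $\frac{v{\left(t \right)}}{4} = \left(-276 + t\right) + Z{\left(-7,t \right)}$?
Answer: $- \frac{112}{96099} \approx -0.0011655$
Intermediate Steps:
$v{\left(t \right)} = -1132 + 4 t$ ($v{\left(t \right)} = 4 \left(\left(-276 + t\right) - 7\right) = 4 \left(-283 + t\right) = -1132 + 4 t$)
$\frac{v{\left(115 \right)}}{u} = \frac{-1132 + 4 \cdot 115}{576594} = \left(-1132 + 460\right) \frac{1}{576594} = \left(-672\right) \frac{1}{576594} = - \frac{112}{96099}$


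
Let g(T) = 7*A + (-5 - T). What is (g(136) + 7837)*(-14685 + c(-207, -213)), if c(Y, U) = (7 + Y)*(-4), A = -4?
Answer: -106470180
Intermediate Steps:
g(T) = -33 - T (g(T) = 7*(-4) + (-5 - T) = -28 + (-5 - T) = -33 - T)
c(Y, U) = -28 - 4*Y
(g(136) + 7837)*(-14685 + c(-207, -213)) = ((-33 - 1*136) + 7837)*(-14685 + (-28 - 4*(-207))) = ((-33 - 136) + 7837)*(-14685 + (-28 + 828)) = (-169 + 7837)*(-14685 + 800) = 7668*(-13885) = -106470180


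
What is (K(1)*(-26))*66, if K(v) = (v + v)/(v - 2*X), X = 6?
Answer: 312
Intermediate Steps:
K(v) = 2*v/(-12 + v) (K(v) = (v + v)/(v - 2*6) = (2*v)/(v - 12) = (2*v)/(-12 + v) = 2*v/(-12 + v))
(K(1)*(-26))*66 = ((2*1/(-12 + 1))*(-26))*66 = ((2*1/(-11))*(-26))*66 = ((2*1*(-1/11))*(-26))*66 = -2/11*(-26)*66 = (52/11)*66 = 312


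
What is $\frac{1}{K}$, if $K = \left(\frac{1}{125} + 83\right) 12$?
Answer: $\frac{125}{124512} \approx 0.0010039$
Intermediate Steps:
$K = \frac{124512}{125}$ ($K = \left(\frac{1}{125} + 83\right) 12 = \frac{10376}{125} \cdot 12 = \frac{124512}{125} \approx 996.1$)
$\frac{1}{K} = \frac{1}{\frac{124512}{125}} = \frac{125}{124512}$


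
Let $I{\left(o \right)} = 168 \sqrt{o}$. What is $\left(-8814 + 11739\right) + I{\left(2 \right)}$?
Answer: $2925 + 168 \sqrt{2} \approx 3162.6$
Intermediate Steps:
$\left(-8814 + 11739\right) + I{\left(2 \right)} = \left(-8814 + 11739\right) + 168 \sqrt{2} = 2925 + 168 \sqrt{2}$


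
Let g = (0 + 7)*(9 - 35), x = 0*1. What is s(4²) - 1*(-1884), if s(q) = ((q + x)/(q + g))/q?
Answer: 312743/166 ≈ 1884.0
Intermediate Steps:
x = 0
g = -182 (g = 7*(-26) = -182)
s(q) = 1/(-182 + q) (s(q) = ((q + 0)/(q - 182))/q = (q/(-182 + q))/q = 1/(-182 + q))
s(4²) - 1*(-1884) = 1/(-182 + 4²) - 1*(-1884) = 1/(-182 + 16) + 1884 = 1/(-166) + 1884 = -1/166 + 1884 = 312743/166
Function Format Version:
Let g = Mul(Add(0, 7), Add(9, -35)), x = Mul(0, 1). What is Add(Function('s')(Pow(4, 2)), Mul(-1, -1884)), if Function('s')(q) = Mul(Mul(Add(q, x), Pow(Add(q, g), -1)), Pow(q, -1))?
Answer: Rational(312743, 166) ≈ 1884.0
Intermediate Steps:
x = 0
g = -182 (g = Mul(7, -26) = -182)
Function('s')(q) = Pow(Add(-182, q), -1) (Function('s')(q) = Mul(Mul(Add(q, 0), Pow(Add(q, -182), -1)), Pow(q, -1)) = Mul(Mul(q, Pow(Add(-182, q), -1)), Pow(q, -1)) = Pow(Add(-182, q), -1))
Add(Function('s')(Pow(4, 2)), Mul(-1, -1884)) = Add(Pow(Add(-182, Pow(4, 2)), -1), Mul(-1, -1884)) = Add(Pow(Add(-182, 16), -1), 1884) = Add(Pow(-166, -1), 1884) = Add(Rational(-1, 166), 1884) = Rational(312743, 166)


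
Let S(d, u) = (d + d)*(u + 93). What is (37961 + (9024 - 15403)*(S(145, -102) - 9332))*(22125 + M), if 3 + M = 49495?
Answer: 5458359768043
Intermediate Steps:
M = 49492 (M = -3 + 49495 = 49492)
S(d, u) = 2*d*(93 + u) (S(d, u) = (2*d)*(93 + u) = 2*d*(93 + u))
(37961 + (9024 - 15403)*(S(145, -102) - 9332))*(22125 + M) = (37961 + (9024 - 15403)*(2*145*(93 - 102) - 9332))*(22125 + 49492) = (37961 - 6379*(2*145*(-9) - 9332))*71617 = (37961 - 6379*(-2610 - 9332))*71617 = (37961 - 6379*(-11942))*71617 = (37961 + 76178018)*71617 = 76215979*71617 = 5458359768043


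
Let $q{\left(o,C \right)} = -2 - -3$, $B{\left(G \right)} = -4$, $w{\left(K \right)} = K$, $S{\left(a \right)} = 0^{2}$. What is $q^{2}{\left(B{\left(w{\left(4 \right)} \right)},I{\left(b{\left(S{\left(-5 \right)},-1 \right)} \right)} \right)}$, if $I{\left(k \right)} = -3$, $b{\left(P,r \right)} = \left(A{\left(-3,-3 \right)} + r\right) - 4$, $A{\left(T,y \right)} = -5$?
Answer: $1$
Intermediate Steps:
$S{\left(a \right)} = 0$
$b{\left(P,r \right)} = -9 + r$ ($b{\left(P,r \right)} = \left(-5 + r\right) - 4 = -9 + r$)
$q{\left(o,C \right)} = 1$ ($q{\left(o,C \right)} = -2 + 3 = 1$)
$q^{2}{\left(B{\left(w{\left(4 \right)} \right)},I{\left(b{\left(S{\left(-5 \right)},-1 \right)} \right)} \right)} = 1^{2} = 1$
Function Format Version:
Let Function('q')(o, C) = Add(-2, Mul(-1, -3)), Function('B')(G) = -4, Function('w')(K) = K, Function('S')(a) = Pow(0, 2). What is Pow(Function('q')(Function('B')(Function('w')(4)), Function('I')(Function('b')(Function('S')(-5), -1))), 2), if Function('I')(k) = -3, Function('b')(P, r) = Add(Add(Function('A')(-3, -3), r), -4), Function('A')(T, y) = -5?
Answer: 1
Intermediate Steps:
Function('S')(a) = 0
Function('b')(P, r) = Add(-9, r) (Function('b')(P, r) = Add(Add(-5, r), -4) = Add(-9, r))
Function('q')(o, C) = 1 (Function('q')(o, C) = Add(-2, 3) = 1)
Pow(Function('q')(Function('B')(Function('w')(4)), Function('I')(Function('b')(Function('S')(-5), -1))), 2) = Pow(1, 2) = 1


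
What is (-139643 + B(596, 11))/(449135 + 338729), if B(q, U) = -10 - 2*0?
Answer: -139653/787864 ≈ -0.17726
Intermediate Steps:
B(q, U) = -10 (B(q, U) = -10 + 0 = -10)
(-139643 + B(596, 11))/(449135 + 338729) = (-139643 - 10)/(449135 + 338729) = -139653/787864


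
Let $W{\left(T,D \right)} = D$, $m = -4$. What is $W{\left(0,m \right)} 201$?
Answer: $-804$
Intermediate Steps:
$W{\left(0,m \right)} 201 = \left(-4\right) 201 = -804$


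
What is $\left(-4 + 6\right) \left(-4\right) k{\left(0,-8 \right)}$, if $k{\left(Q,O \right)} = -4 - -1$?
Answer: $24$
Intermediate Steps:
$k{\left(Q,O \right)} = -3$ ($k{\left(Q,O \right)} = -4 + 1 = -3$)
$\left(-4 + 6\right) \left(-4\right) k{\left(0,-8 \right)} = \left(-4 + 6\right) \left(-4\right) \left(-3\right) = 2 \left(-4\right) \left(-3\right) = \left(-8\right) \left(-3\right) = 24$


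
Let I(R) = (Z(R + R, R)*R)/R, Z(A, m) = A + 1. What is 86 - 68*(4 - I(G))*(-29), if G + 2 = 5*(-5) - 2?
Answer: 120378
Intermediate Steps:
Z(A, m) = 1 + A
G = -29 (G = -2 + (5*(-5) - 2) = -2 + (-25 - 2) = -2 - 27 = -29)
I(R) = 1 + 2*R (I(R) = ((1 + (R + R))*R)/R = ((1 + 2*R)*R)/R = (R*(1 + 2*R))/R = 1 + 2*R)
86 - 68*(4 - I(G))*(-29) = 86 - 68*(4 - (1 + 2*(-29)))*(-29) = 86 - 68*(4 - (1 - 58))*(-29) = 86 - 68*(4 - 1*(-57))*(-29) = 86 - 68*(4 + 57)*(-29) = 86 - 4148*(-29) = 86 - 68*(-1769) = 86 + 120292 = 120378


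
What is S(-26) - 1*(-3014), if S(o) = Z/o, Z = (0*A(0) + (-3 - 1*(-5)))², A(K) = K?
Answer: 39180/13 ≈ 3013.8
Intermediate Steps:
Z = 4 (Z = (0*0 + (-3 - 1*(-5)))² = (0 + (-3 + 5))² = (0 + 2)² = 2² = 4)
S(o) = 4/o
S(-26) - 1*(-3014) = 4/(-26) - 1*(-3014) = 4*(-1/26) + 3014 = -2/13 + 3014 = 39180/13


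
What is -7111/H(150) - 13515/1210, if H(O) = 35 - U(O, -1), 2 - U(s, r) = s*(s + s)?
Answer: -123445061/10897986 ≈ -11.327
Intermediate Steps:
U(s, r) = 2 - 2*s² (U(s, r) = 2 - s*(s + s) = 2 - s*2*s = 2 - 2*s²)
H(O) = 33 + 2*O² (H(O) = 35 - (2 - 2*O²) = 35 + (-2 + 2*O²) = 33 + 2*O²)
-7111/H(150) - 13515/1210 = -7111/(33 + 2*150²) - 13515/1210 = -7111/(33 + 2*22500) - 13515*1/1210 = -7111/(33 + 45000) - 2703/242 = -7111/45033 - 2703/242 = -123445061/10897986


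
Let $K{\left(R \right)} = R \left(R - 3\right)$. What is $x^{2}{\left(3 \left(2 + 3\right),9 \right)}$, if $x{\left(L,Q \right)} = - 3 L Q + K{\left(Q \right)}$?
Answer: $123201$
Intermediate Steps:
$K{\left(R \right)} = R \left(-3 + R\right)$
$x{\left(L,Q \right)} = Q \left(-3 + Q\right) - 3 L Q$ ($x{\left(L,Q \right)} = - 3 L Q + Q \left(-3 + Q\right) = Q \left(-3 + Q\right) - 3 L Q$)
$x^{2}{\left(3 \left(2 + 3\right),9 \right)} = \left(9 \left(-3 + 9 - 3 \cdot 3 \left(2 + 3\right)\right)\right)^{2} = \left(9 \left(-3 + 9 - 3 \cdot 3 \cdot 5\right)\right)^{2} = \left(9 \left(-3 + 9 - 45\right)\right)^{2} = \left(9 \left(-39\right)\right)^{2} = \left(-351\right)^{2} = 123201$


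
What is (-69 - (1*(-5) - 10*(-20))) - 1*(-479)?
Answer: 215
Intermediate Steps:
(-69 - (1*(-5) - 10*(-20))) - 1*(-479) = (-69 - (-5 + 200)) + 479 = (-69 - 1*195) + 479 = (-69 - 195) + 479 = -264 + 479 = 215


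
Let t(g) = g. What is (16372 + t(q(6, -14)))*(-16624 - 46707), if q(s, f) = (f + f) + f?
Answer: -1034195230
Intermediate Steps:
q(s, f) = 3*f (q(s, f) = 2*f + f = 3*f)
(16372 + t(q(6, -14)))*(-16624 - 46707) = (16372 + 3*(-14))*(-16624 - 46707) = (16372 - 42)*(-63331) = 16330*(-63331) = -1034195230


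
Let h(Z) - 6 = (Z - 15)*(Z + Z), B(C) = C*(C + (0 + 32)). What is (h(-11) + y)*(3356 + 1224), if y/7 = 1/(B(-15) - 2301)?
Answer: 1691578345/639 ≈ 2.6472e+6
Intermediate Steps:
B(C) = C*(32 + C) (B(C) = C*(C + 32) = C*(32 + C))
y = -7/2556 (y = 7/(-15*(32 - 15) - 2301) = 7/(-15*17 - 2301) = 7/(-255 - 2301) = 7/(-2556) = 7*(-1/2556) = -7/2556 ≈ -0.0027387)
h(Z) = 6 + 2*Z*(-15 + Z) (h(Z) = 6 + (Z - 15)*(Z + Z) = 6 + (-15 + Z)*(2*Z) = 6 + 2*Z*(-15 + Z))
(h(-11) + y)*(3356 + 1224) = ((6 - 30*(-11) + 2*(-11)**2) - 7/2556)*(3356 + 1224) = ((6 + 330 + 2*121) - 7/2556)*4580 = ((6 + 330 + 242) - 7/2556)*4580 = (578 - 7/2556)*4580 = (1477361/2556)*4580 = 1691578345/639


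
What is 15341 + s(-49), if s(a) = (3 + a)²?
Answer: 17457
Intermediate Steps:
15341 + s(-49) = 15341 + (3 - 49)² = 15341 + (-46)² = 15341 + 2116 = 17457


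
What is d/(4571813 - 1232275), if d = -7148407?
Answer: -7148407/3339538 ≈ -2.1405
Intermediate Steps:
d/(4571813 - 1232275) = -7148407/(4571813 - 1232275) = -7148407/3339538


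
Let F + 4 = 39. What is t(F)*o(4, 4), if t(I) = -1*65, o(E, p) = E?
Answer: -260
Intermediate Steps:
F = 35 (F = -4 + 39 = 35)
t(I) = -65
t(F)*o(4, 4) = -65*4 = -260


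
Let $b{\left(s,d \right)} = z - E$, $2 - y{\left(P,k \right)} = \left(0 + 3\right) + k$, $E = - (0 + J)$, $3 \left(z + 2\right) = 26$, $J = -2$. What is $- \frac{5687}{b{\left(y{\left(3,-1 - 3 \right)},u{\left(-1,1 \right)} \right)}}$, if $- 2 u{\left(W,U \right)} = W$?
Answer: $- \frac{17061}{14} \approx -1218.6$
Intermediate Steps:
$u{\left(W,U \right)} = - \frac{W}{2}$
$z = \frac{20}{3}$ ($z = -2 + \frac{1}{3} \cdot 26 = -2 + \frac{26}{3} = \frac{20}{3} \approx 6.6667$)
$E = 2$ ($E = - (0 - 2) = \left(-1\right) \left(-2\right) = 2$)
$y{\left(P,k \right)} = -1 - k$ ($y{\left(P,k \right)} = 2 - \left(\left(0 + 3\right) + k\right) = 2 - \left(3 + k\right) = -1 - k$)
$b{\left(s,d \right)} = \frac{14}{3}$ ($b{\left(s,d \right)} = \frac{20}{3} - 2 = \frac{14}{3}$)
$- \frac{5687}{b{\left(y{\left(3,-1 - 3 \right)},u{\left(-1,1 \right)} \right)}} = - \frac{5687}{\frac{14}{3}} = \left(-5687\right) \frac{3}{14} = - \frac{17061}{14}$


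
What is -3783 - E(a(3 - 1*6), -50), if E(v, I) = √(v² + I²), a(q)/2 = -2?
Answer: -3783 - 2*√629 ≈ -3833.2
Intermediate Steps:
a(q) = -4 (a(q) = 2*(-2) = -4)
E(v, I) = √(I² + v²)
-3783 - E(a(3 - 1*6), -50) = -3783 - √((-50)² + (-4)²) = -3783 - √(2500 + 16) = -3783 - √2516 = -3783 - 2*√629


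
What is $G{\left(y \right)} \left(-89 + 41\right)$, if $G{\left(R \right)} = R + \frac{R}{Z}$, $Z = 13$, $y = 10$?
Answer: $- \frac{6720}{13} \approx -516.92$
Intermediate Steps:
$G{\left(R \right)} = \frac{14 R}{13}$ ($G{\left(R \right)} = R + \frac{R}{13} = \frac{14 R}{13}$)
$G{\left(y \right)} \left(-89 + 41\right) = \frac{14}{13} \cdot 10 \left(-89 + 41\right) = \frac{140}{13} \left(-48\right) = - \frac{6720}{13}$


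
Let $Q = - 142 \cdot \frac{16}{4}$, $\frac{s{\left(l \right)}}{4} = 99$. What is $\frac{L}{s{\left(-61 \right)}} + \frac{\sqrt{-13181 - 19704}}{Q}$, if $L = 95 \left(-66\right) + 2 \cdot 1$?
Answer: $- \frac{1567}{99} - \frac{i \sqrt{32885}}{568} \approx -15.828 - 0.31926 i$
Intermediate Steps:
$s{\left(l \right)} = 396$ ($s{\left(l \right)} = 4 \cdot 99 = 396$)
$Q = -568$ ($Q = - 142 \cdot 16 \cdot \frac{1}{4} = \left(-142\right) 4 = -568$)
$L = -6268$ ($L = -6270 + 2 = -6268$)
$\frac{L}{s{\left(-61 \right)}} + \frac{\sqrt{-13181 - 19704}}{Q} = - \frac{6268}{396} + \frac{\sqrt{-13181 - 19704}}{-568} = \left(-6268\right) \frac{1}{396} + \sqrt{-32885} \left(- \frac{1}{568}\right) = - \frac{1567}{99} + i \sqrt{32885} \left(- \frac{1}{568}\right) = - \frac{1567}{99} - \frac{i \sqrt{32885}}{568}$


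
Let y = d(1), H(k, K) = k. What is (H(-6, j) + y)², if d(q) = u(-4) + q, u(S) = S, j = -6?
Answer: 81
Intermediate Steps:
d(q) = -4 + q
y = -3 (y = -4 + 1 = -3)
(H(-6, j) + y)² = (-6 - 3)² = (-9)² = 81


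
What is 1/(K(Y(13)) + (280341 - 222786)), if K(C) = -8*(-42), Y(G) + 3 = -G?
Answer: 1/57891 ≈ 1.7274e-5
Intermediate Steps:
Y(G) = -3 - G
K(C) = 336
1/(K(Y(13)) + (280341 - 222786)) = 1/(336 + (280341 - 222786)) = 1/(336 + 57555) = 1/57891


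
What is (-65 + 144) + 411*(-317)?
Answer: -130208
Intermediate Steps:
(-65 + 144) + 411*(-317) = 79 - 130287 = -130208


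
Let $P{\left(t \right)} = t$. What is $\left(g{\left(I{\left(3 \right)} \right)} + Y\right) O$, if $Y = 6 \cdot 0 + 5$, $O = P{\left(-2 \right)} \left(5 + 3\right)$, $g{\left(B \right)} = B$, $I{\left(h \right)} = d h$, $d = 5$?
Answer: $-320$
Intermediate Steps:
$I{\left(h \right)} = 5 h$
$O = -16$ ($O = - 2 \left(5 + 3\right) = \left(-2\right) 8 = -16$)
$Y = 5$ ($Y = 0 + 5 = 5$)
$\left(g{\left(I{\left(3 \right)} \right)} + Y\right) O = \left(5 \cdot 3 + 5\right) \left(-16\right) = \left(15 + 5\right) \left(-16\right) = 20 \left(-16\right) = -320$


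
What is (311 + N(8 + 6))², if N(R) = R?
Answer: 105625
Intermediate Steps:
(311 + N(8 + 6))² = (311 + (8 + 6))² = (311 + 14)² = 325² = 105625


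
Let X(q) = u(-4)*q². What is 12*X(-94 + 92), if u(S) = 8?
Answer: 384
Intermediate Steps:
X(q) = 8*q²
12*X(-94 + 92) = 12*(8*(-94 + 92)²) = 12*(8*(-2)²) = 12*(8*4) = 12*32 = 384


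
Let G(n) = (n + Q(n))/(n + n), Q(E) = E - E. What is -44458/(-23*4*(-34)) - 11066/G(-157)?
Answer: -34636677/1564 ≈ -22146.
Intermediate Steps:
Q(E) = 0
G(n) = ½ (G(n) = (n + 0)/(n + n) = n/((2*n)) = n*(1/(2*n)) = ½)
-44458/(-23*4*(-34)) - 11066/G(-157) = -44458/(-23*4*(-34)) - 11066/½ = -44458/((-92*(-34))) - 11066*2 = -44458/3128 - 22132 = -44458*1/3128 - 22132 = -22229/1564 - 22132 = -34636677/1564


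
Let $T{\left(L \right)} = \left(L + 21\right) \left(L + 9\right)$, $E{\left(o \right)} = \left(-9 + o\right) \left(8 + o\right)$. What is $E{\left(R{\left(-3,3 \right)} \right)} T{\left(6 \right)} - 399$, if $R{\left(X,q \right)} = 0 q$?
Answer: $-29559$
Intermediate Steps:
$R{\left(X,q \right)} = 0$
$T{\left(L \right)} = \left(9 + L\right) \left(21 + L\right)$ ($T{\left(L \right)} = \left(21 + L\right) \left(9 + L\right) = \left(9 + L\right) \left(21 + L\right)$)
$E{\left(R{\left(-3,3 \right)} \right)} T{\left(6 \right)} - 399 = \left(-72 + 0^{2} - 0\right) \left(189 + 6^{2} + 30 \cdot 6\right) - 399 = \left(-72 + 0 + 0\right) \left(189 + 36 + 180\right) - 399 = \left(-72\right) 405 - 399 = -29160 - 399 = -29559$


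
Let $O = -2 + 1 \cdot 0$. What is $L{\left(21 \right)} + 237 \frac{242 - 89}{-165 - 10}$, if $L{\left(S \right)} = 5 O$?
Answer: $- \frac{38011}{175} \approx -217.21$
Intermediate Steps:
$O = -2$ ($O = -2 + 0 = -2$)
$L{\left(S \right)} = -10$ ($L{\left(S \right)} = 5 \left(-2\right) = -10$)
$L{\left(21 \right)} + 237 \frac{242 - 89}{-165 - 10} = -10 + 237 \frac{242 - 89}{-165 - 10} = -10 + 237 \frac{153}{-175} = -10 + 237 \cdot 153 \left(- \frac{1}{175}\right) = -10 + 237 \left(- \frac{153}{175}\right) = -10 - \frac{36261}{175} = - \frac{38011}{175}$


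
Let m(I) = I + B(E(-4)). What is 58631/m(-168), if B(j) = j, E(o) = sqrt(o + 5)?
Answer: -58631/167 ≈ -351.08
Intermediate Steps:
E(o) = sqrt(5 + o)
m(I) = 1 + I (m(I) = I + sqrt(5 - 4) = I + sqrt(1) = I + 1 = 1 + I)
58631/m(-168) = 58631/(1 - 168) = 58631/(-167) = 58631*(-1/167) = -58631/167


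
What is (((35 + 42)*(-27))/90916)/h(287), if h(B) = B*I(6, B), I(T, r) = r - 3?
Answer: -297/1058625904 ≈ -2.8055e-7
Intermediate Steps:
I(T, r) = -3 + r
h(B) = B*(-3 + B)
(((35 + 42)*(-27))/90916)/h(287) = (((35 + 42)*(-27))/90916)/((287*(-3 + 287))) = ((77*(-27))*(1/90916))/((287*284)) = -2079*1/90916/81508 = -297/12988*1/81508 = -297/1058625904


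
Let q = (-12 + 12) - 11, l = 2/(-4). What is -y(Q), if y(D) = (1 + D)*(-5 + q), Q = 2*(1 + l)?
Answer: 32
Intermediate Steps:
l = -½ (l = 2*(-¼) = -½ ≈ -0.50000)
q = -11 (q = 0 - 11 = -11)
Q = 1 (Q = 2*(1 - ½) = 2*(½) = 1)
y(D) = -16 - 16*D (y(D) = (1 + D)*(-5 - 11) = (1 + D)*(-16) = -16 - 16*D)
-y(Q) = -(-16 - 16*1) = -(-16 - 16) = -1*(-32) = 32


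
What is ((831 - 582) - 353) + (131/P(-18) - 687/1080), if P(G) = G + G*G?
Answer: -637753/6120 ≈ -104.21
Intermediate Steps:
P(G) = G + G²
((831 - 582) - 353) + (131/P(-18) - 687/1080) = ((831 - 582) - 353) + (131/((-18*(1 - 18))) - 687/1080) = (249 - 353) + (131/((-18*(-17))) - 687*1/1080) = -104 + (131/306 - 229/360) = -104 - 1273/6120 = -637753/6120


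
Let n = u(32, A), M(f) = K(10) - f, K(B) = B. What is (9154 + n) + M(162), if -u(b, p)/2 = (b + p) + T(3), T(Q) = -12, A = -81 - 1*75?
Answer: 9274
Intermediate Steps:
A = -156 (A = -81 - 75 = -156)
M(f) = 10 - f
u(b, p) = 24 - 2*b - 2*p (u(b, p) = -2*((b + p) - 12) = -2*(-12 + b + p) = 24 - 2*b - 2*p)
n = 272 (n = 24 - 2*32 - 2*(-156) = 24 - 64 + 312 = 272)
(9154 + n) + M(162) = (9154 + 272) + (10 - 1*162) = 9426 + (10 - 162) = 9426 - 152 = 9274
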